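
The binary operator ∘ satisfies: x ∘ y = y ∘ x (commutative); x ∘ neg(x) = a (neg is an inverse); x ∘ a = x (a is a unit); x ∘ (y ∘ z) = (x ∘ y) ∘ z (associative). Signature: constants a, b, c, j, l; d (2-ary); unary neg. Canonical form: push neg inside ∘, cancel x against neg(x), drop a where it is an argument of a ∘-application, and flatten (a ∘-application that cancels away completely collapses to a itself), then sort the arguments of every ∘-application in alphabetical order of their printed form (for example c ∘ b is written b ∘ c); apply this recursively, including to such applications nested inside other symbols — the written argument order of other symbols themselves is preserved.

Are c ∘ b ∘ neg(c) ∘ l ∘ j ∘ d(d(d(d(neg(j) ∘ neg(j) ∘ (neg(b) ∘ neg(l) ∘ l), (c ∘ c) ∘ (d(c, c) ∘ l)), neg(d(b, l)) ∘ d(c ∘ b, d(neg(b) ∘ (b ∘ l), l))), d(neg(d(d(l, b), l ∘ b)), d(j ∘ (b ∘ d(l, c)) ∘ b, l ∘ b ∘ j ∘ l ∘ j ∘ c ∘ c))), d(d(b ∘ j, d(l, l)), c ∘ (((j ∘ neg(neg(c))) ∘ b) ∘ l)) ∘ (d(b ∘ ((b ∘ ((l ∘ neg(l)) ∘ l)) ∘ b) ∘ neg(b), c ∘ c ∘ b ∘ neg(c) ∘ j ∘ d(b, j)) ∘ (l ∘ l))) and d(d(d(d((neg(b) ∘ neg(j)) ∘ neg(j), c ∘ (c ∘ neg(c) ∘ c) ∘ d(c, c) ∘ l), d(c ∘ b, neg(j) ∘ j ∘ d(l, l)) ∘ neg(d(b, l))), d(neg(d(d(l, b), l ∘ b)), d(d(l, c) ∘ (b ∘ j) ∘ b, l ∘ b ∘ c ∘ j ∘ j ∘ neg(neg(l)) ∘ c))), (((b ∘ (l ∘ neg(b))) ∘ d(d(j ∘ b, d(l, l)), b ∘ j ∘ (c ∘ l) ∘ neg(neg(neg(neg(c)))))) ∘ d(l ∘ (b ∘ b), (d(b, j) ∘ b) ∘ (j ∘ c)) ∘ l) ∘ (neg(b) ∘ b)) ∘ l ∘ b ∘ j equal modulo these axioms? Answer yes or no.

Left:  c ∘ b ∘ neg(c) ∘ l ∘ j ∘ d(d(d(d(neg(j) ∘ neg(j) ∘ (neg(b) ∘ neg(l) ∘ l), (c ∘ c) ∘ (d(c, c) ∘ l)), neg(d(b, l)) ∘ d(c ∘ b, d(neg(b) ∘ (b ∘ l), l))), d(neg(d(d(l, b), l ∘ b)), d(j ∘ (b ∘ d(l, c)) ∘ b, l ∘ b ∘ j ∘ l ∘ j ∘ c ∘ c))), d(d(b ∘ j, d(l, l)), c ∘ (((j ∘ neg(neg(c))) ∘ b) ∘ l)) ∘ (d(b ∘ ((b ∘ ((l ∘ neg(l)) ∘ l)) ∘ b) ∘ neg(b), c ∘ c ∘ b ∘ neg(c) ∘ j ∘ d(b, j)) ∘ (l ∘ l)))
  Push neg inside:  distribute neg over ∘ and collapse double neg
  Cancel:  c cancels
  Collect terms:  b ∘ l ∘ j ∘ d(d(d(d(neg(b) ∘ neg(j) ∘ neg(j), c ∘ c ∘ d(c, c) ∘ l), d(b ∘ c, d(l, l)) ∘ neg(d(b, l))), d(neg(d(d(l, b), b ∘ l)), d(b ∘ b ∘ d(l, c) ∘ j, b ∘ c ∘ c ∘ j ∘ j ∘ l ∘ l))), d(b ∘ b ∘ l, b ∘ c ∘ d(b, j) ∘ j) ∘ d(d(b ∘ j, d(l, l)), b ∘ c ∘ c ∘ j ∘ l) ∘ l ∘ l)
  Sort:  b ∘ d(d(d(d(neg(b) ∘ neg(j) ∘ neg(j), c ∘ c ∘ d(c, c) ∘ l), d(b ∘ c, d(l, l)) ∘ neg(d(b, l))), d(neg(d(d(l, b), b ∘ l)), d(b ∘ b ∘ d(l, c) ∘ j, b ∘ c ∘ c ∘ j ∘ j ∘ l ∘ l))), d(b ∘ b ∘ l, b ∘ c ∘ d(b, j) ∘ j) ∘ d(d(b ∘ j, d(l, l)), b ∘ c ∘ c ∘ j ∘ l) ∘ l ∘ l) ∘ j ∘ l
Right:  d(d(d(d((neg(b) ∘ neg(j)) ∘ neg(j), c ∘ (c ∘ neg(c) ∘ c) ∘ d(c, c) ∘ l), d(c ∘ b, neg(j) ∘ j ∘ d(l, l)) ∘ neg(d(b, l))), d(neg(d(d(l, b), l ∘ b)), d(d(l, c) ∘ (b ∘ j) ∘ b, l ∘ b ∘ c ∘ j ∘ j ∘ neg(neg(l)) ∘ c))), (((b ∘ (l ∘ neg(b))) ∘ d(d(j ∘ b, d(l, l)), b ∘ j ∘ (c ∘ l) ∘ neg(neg(neg(neg(c)))))) ∘ d(l ∘ (b ∘ b), (d(b, j) ∘ b) ∘ (j ∘ c)) ∘ l) ∘ (neg(b) ∘ b)) ∘ l ∘ b ∘ j
  Push neg inside:  distribute neg over ∘ and collapse double neg
  Collect terms:  d(d(d(d(neg(b) ∘ neg(j) ∘ neg(j), c ∘ c ∘ d(c, c) ∘ l), d(b ∘ c, d(l, l)) ∘ neg(d(b, l))), d(neg(d(d(l, b), b ∘ l)), d(b ∘ b ∘ d(l, c) ∘ j, b ∘ c ∘ c ∘ j ∘ j ∘ l ∘ l))), d(b ∘ b ∘ l, b ∘ c ∘ d(b, j) ∘ j) ∘ d(d(b ∘ j, d(l, l)), b ∘ c ∘ c ∘ j ∘ l) ∘ l ∘ l) ∘ l ∘ b ∘ j
  Order the arguments:  b ∘ d(d(d(d(neg(b) ∘ neg(j) ∘ neg(j), c ∘ c ∘ d(c, c) ∘ l), d(b ∘ c, d(l, l)) ∘ neg(d(b, l))), d(neg(d(d(l, b), b ∘ l)), d(b ∘ b ∘ d(l, c) ∘ j, b ∘ c ∘ c ∘ j ∘ j ∘ l ∘ l))), d(b ∘ b ∘ l, b ∘ c ∘ d(b, j) ∘ j) ∘ d(d(b ∘ j, d(l, l)), b ∘ c ∘ c ∘ j ∘ l) ∘ l ∘ l) ∘ j ∘ l

Answer: yes — both canonical forms are b ∘ d(d(d(d(neg(b) ∘ neg(j) ∘ neg(j), c ∘ c ∘ d(c, c) ∘ l), d(b ∘ c, d(l, l)) ∘ neg(d(b, l))), d(neg(d(d(l, b), b ∘ l)), d(b ∘ b ∘ d(l, c) ∘ j, b ∘ c ∘ c ∘ j ∘ j ∘ l ∘ l))), d(b ∘ b ∘ l, b ∘ c ∘ d(b, j) ∘ j) ∘ d(d(b ∘ j, d(l, l)), b ∘ c ∘ c ∘ j ∘ l) ∘ l ∘ l) ∘ j ∘ l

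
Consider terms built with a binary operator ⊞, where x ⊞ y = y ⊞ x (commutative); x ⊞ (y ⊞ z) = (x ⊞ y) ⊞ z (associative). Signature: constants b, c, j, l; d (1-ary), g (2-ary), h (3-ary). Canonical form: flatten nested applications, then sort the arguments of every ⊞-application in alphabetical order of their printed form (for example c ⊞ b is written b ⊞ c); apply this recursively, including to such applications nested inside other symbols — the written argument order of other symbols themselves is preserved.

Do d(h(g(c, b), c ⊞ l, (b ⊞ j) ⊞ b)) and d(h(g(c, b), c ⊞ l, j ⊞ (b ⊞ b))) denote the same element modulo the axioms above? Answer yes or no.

Answer: yes — both canonical forms are d(h(g(c, b), c ⊞ l, b ⊞ b ⊞ j))

Derivation:
Left:  d(h(g(c, b), c ⊞ l, (b ⊞ j) ⊞ b))
  Descend into:  (b ⊞ j) ⊞ b
  Flatten:  b ⊞ j ⊞ b
  Sort:  b ⊞ b ⊞ j
  Reassemble:  d(h(g(c, b), c ⊞ l, b ⊞ b ⊞ j))
Right:  d(h(g(c, b), c ⊞ l, j ⊞ (b ⊞ b)))
  Work inside:  j ⊞ (b ⊞ b)
  Merge nested applications:  j ⊞ b ⊞ b
  Order the arguments:  b ⊞ b ⊞ j
  Reassemble:  d(h(g(c, b), c ⊞ l, b ⊞ b ⊞ j))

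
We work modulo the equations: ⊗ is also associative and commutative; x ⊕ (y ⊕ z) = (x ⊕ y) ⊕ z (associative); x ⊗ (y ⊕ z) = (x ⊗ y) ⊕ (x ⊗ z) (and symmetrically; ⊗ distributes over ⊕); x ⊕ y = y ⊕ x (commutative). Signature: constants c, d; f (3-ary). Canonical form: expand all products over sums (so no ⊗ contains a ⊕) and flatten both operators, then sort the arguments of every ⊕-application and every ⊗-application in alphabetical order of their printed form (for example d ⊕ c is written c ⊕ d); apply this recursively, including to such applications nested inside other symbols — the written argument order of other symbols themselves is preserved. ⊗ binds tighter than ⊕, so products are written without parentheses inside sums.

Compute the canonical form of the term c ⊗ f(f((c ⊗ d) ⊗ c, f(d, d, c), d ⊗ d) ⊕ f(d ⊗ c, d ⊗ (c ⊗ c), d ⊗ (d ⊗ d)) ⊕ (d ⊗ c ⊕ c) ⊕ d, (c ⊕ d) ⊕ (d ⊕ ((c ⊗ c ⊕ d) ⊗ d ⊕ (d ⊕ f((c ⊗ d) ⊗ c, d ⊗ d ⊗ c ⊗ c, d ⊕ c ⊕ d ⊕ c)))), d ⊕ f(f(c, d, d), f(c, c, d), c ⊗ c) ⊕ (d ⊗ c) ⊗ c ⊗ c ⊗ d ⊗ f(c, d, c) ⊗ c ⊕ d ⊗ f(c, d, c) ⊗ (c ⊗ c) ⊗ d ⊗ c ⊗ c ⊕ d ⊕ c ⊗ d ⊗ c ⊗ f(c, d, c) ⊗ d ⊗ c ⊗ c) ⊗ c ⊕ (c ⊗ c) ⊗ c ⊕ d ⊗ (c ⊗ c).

Distribute:  c ⊗ c ⊗ f(c ⊕ c ⊗ d ⊕ d ⊕ f(c ⊗ c ⊗ d, f(d, d, c), d ⊗ d) ⊕ f(c ⊗ d, c ⊗ c ⊗ d, d ⊗ d ⊗ d), c ⊕ c ⊗ c ⊗ d ⊕ d ⊕ d ⊕ d ⊕ d ⊗ d ⊕ f(c ⊗ c ⊗ d, c ⊗ c ⊗ d ⊗ d, c ⊕ c ⊕ d ⊕ d), c ⊗ c ⊗ c ⊗ c ⊗ d ⊗ d ⊗ f(c, d, c) ⊕ c ⊗ c ⊗ c ⊗ c ⊗ d ⊗ d ⊗ f(c, d, c) ⊕ c ⊗ c ⊗ c ⊗ c ⊗ d ⊗ d ⊗ f(c, d, c) ⊕ d ⊕ d ⊕ f(f(c, d, d), f(c, c, d), c ⊗ c)) ⊕ c ⊗ c ⊗ c ⊕ c ⊗ c ⊗ d
Order the arguments:  c ⊗ c ⊗ c ⊕ c ⊗ c ⊗ d ⊕ c ⊗ c ⊗ f(c ⊕ c ⊗ d ⊕ d ⊕ f(c ⊗ c ⊗ d, f(d, d, c), d ⊗ d) ⊕ f(c ⊗ d, c ⊗ c ⊗ d, d ⊗ d ⊗ d), c ⊕ c ⊗ c ⊗ d ⊕ d ⊕ d ⊕ d ⊕ d ⊗ d ⊕ f(c ⊗ c ⊗ d, c ⊗ c ⊗ d ⊗ d, c ⊕ c ⊕ d ⊕ d), c ⊗ c ⊗ c ⊗ c ⊗ d ⊗ d ⊗ f(c, d, c) ⊕ c ⊗ c ⊗ c ⊗ c ⊗ d ⊗ d ⊗ f(c, d, c) ⊕ c ⊗ c ⊗ c ⊗ c ⊗ d ⊗ d ⊗ f(c, d, c) ⊕ d ⊕ d ⊕ f(f(c, d, d), f(c, c, d), c ⊗ c))

Answer: c ⊗ c ⊗ c ⊕ c ⊗ c ⊗ d ⊕ c ⊗ c ⊗ f(c ⊕ c ⊗ d ⊕ d ⊕ f(c ⊗ c ⊗ d, f(d, d, c), d ⊗ d) ⊕ f(c ⊗ d, c ⊗ c ⊗ d, d ⊗ d ⊗ d), c ⊕ c ⊗ c ⊗ d ⊕ d ⊕ d ⊕ d ⊕ d ⊗ d ⊕ f(c ⊗ c ⊗ d, c ⊗ c ⊗ d ⊗ d, c ⊕ c ⊕ d ⊕ d), c ⊗ c ⊗ c ⊗ c ⊗ d ⊗ d ⊗ f(c, d, c) ⊕ c ⊗ c ⊗ c ⊗ c ⊗ d ⊗ d ⊗ f(c, d, c) ⊕ c ⊗ c ⊗ c ⊗ c ⊗ d ⊗ d ⊗ f(c, d, c) ⊕ d ⊕ d ⊕ f(f(c, d, d), f(c, c, d), c ⊗ c))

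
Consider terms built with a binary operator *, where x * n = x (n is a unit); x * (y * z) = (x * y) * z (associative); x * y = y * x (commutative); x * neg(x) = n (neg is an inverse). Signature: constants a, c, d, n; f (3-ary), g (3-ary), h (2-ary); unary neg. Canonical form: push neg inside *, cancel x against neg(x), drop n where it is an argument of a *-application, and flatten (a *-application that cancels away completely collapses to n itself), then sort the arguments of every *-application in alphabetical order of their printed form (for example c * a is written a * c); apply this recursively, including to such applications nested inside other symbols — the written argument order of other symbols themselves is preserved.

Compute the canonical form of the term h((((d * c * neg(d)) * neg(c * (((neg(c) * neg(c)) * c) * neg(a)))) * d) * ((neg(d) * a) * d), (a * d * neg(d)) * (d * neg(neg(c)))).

Descend into:  (((d * c * neg(d)) * neg(c * (((neg(c) * neg(c)) * c) * neg(a)))) * d) * ((neg(d) * a) * d)
Push neg inside:  distribute neg over * and collapse double neg
Collect:  d * c * a * a
Order the arguments:  a * a * c * d
Rebuild:  h(a * a * c * d, a * c * d)

Answer: h(a * a * c * d, a * c * d)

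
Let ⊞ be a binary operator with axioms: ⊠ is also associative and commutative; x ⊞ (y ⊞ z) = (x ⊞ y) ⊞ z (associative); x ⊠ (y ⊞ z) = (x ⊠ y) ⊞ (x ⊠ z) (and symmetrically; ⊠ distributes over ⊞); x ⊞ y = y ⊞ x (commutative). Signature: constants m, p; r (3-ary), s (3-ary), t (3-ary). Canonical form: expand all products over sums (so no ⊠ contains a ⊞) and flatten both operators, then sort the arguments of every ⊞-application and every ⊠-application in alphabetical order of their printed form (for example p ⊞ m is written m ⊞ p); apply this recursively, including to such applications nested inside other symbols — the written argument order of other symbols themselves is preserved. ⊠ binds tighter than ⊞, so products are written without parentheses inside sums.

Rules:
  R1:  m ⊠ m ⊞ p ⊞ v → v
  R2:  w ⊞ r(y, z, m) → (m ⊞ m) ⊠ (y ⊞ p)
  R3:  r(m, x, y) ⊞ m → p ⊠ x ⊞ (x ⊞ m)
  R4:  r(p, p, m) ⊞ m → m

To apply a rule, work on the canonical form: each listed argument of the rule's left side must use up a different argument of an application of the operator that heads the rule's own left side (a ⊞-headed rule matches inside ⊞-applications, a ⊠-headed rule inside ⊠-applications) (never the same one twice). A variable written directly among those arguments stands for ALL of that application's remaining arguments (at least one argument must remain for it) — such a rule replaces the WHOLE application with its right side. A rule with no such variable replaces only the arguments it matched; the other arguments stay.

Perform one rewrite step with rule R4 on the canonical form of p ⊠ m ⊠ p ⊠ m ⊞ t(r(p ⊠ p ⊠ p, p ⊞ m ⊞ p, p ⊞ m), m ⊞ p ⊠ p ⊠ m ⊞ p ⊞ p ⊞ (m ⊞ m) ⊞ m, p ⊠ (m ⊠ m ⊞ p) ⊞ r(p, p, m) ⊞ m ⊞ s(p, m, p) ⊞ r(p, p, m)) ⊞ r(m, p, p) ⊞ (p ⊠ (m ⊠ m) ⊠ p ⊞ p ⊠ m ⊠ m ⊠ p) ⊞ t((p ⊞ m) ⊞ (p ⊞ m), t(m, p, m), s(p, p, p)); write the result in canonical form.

Answer: m ⊠ m ⊠ p ⊠ p ⊞ m ⊠ m ⊠ p ⊠ p ⊞ m ⊠ m ⊠ p ⊠ p ⊞ r(m, p, p) ⊞ t(m ⊞ m ⊞ p ⊞ p, t(m, p, m), s(p, p, p)) ⊞ t(r(p ⊠ p ⊠ p, m ⊞ p ⊞ p, m ⊞ p), m ⊞ m ⊞ m ⊞ m ⊞ m ⊠ p ⊠ p ⊞ p ⊞ p, m ⊞ m ⊠ m ⊠ p ⊞ p ⊠ p ⊞ r(p, p, m) ⊞ s(p, m, p))

Derivation:
Canonical form:  m ⊠ m ⊠ p ⊠ p ⊞ m ⊠ m ⊠ p ⊠ p ⊞ m ⊠ m ⊠ p ⊠ p ⊞ r(m, p, p) ⊞ t(m ⊞ m ⊞ p ⊞ p, t(m, p, m), s(p, p, p)) ⊞ t(r(p ⊠ p ⊠ p, m ⊞ p ⊞ p, m ⊞ p), m ⊞ m ⊞ m ⊞ m ⊞ m ⊠ p ⊠ p ⊞ p ⊞ p, m ⊞ m ⊠ m ⊠ p ⊞ p ⊠ p ⊞ r(p, p, m) ⊞ r(p, p, m) ⊞ s(p, m, p))
Match R4:  consume m, r(p, p, m)
Giving:  m ⊠ m ⊠ p ⊠ p ⊞ m ⊠ m ⊠ p ⊠ p ⊞ m ⊠ m ⊠ p ⊠ p ⊞ r(m, p, p) ⊞ t(m ⊞ m ⊞ p ⊞ p, t(m, p, m), s(p, p, p)) ⊞ t(r(p ⊠ p ⊠ p, m ⊞ p ⊞ p, m ⊞ p), m ⊞ m ⊞ m ⊞ m ⊞ m ⊠ p ⊠ p ⊞ p ⊞ p, m ⊞ m ⊠ m ⊠ p ⊞ p ⊠ p ⊞ r(p, p, m) ⊞ s(p, m, p))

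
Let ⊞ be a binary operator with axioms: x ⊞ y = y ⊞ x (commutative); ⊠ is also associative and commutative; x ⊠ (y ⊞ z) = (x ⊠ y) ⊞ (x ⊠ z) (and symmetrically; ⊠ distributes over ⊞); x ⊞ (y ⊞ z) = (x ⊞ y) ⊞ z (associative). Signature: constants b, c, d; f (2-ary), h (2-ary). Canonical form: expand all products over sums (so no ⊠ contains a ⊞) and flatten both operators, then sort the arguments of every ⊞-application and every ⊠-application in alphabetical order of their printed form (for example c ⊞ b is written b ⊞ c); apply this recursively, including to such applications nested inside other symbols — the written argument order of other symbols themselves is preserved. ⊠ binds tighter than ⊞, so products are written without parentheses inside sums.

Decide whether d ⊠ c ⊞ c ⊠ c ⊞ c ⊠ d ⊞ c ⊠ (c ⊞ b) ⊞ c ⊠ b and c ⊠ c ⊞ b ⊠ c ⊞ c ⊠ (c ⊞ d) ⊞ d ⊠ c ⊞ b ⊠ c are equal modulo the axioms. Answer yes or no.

Answer: yes — both canonical forms are b ⊠ c ⊞ b ⊠ c ⊞ c ⊠ c ⊞ c ⊠ c ⊞ c ⊠ d ⊞ c ⊠ d

Derivation:
Left:  d ⊠ c ⊞ c ⊠ c ⊞ c ⊠ d ⊞ c ⊠ (c ⊞ b) ⊞ c ⊠ b
  Expand:  c ⊠ d ⊞ c ⊠ c ⊞ c ⊠ d ⊞ c ⊠ c ⊞ b ⊠ c ⊞ b ⊠ c
  Order the arguments:  b ⊠ c ⊞ b ⊠ c ⊞ c ⊠ c ⊞ c ⊠ c ⊞ c ⊠ d ⊞ c ⊠ d
Right:  c ⊠ c ⊞ b ⊠ c ⊞ c ⊠ (c ⊞ d) ⊞ d ⊠ c ⊞ b ⊠ c
  Expand products over sums:  c ⊠ c ⊞ b ⊠ c ⊞ c ⊠ c ⊞ c ⊠ d ⊞ c ⊠ d ⊞ b ⊠ c
  Sort:  b ⊠ c ⊞ b ⊠ c ⊞ c ⊠ c ⊞ c ⊠ c ⊞ c ⊠ d ⊞ c ⊠ d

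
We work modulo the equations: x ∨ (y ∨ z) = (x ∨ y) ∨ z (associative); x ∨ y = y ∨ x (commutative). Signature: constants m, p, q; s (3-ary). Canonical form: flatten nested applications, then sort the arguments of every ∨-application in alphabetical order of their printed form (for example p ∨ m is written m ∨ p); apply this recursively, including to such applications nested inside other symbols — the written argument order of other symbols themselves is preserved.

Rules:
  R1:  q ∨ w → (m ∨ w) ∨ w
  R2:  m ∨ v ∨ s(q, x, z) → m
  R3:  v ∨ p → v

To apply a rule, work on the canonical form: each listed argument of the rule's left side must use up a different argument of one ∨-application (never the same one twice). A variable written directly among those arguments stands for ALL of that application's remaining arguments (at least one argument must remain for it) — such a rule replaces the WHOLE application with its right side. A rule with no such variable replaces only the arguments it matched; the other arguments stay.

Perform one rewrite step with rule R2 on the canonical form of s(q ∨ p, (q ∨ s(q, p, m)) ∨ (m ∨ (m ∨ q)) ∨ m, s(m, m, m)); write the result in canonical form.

Canonical form:  s(p ∨ q, m ∨ m ∨ m ∨ q ∨ q ∨ s(q, p, m), s(m, m, m))
R2 matches:  uses m, s(q, p, m);  v := m ∨ m ∨ q ∨ q, x := p, z := m
Every leftover argument binds to the variable; the entire application is replaced.
New term:  s(p ∨ q, m, s(m, m, m))

Answer: s(p ∨ q, m, s(m, m, m))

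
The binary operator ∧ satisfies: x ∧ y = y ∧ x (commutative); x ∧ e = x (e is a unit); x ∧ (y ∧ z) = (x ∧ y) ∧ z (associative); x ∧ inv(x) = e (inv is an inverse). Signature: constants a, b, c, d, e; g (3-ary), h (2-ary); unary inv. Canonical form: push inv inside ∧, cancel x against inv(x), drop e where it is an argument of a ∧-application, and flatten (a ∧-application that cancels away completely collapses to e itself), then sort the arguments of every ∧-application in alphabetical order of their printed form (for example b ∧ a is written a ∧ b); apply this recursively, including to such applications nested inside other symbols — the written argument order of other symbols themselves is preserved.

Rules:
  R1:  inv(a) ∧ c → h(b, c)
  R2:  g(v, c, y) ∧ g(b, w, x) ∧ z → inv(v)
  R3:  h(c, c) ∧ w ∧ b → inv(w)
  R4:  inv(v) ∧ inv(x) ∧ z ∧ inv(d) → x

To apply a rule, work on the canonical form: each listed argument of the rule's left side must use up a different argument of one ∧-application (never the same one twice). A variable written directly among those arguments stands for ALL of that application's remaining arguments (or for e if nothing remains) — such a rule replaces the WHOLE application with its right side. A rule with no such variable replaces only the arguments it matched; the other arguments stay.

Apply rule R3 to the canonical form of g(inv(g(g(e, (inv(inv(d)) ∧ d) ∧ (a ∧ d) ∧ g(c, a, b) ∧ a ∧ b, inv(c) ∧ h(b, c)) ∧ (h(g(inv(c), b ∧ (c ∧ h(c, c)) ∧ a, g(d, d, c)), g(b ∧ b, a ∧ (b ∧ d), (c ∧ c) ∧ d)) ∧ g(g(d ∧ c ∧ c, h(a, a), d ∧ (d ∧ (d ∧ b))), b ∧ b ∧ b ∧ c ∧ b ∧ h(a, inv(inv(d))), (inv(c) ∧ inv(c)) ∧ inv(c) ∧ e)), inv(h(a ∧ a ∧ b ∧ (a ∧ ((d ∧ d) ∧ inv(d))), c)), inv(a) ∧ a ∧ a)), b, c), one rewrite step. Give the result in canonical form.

Canonical form:  g(inv(g(g(e, a ∧ a ∧ b ∧ d ∧ d ∧ d ∧ g(c, a, b), h(b, c) ∧ inv(c)) ∧ g(g(c ∧ c ∧ d, h(a, a), b ∧ d ∧ d ∧ d), b ∧ b ∧ b ∧ b ∧ c ∧ h(a, d), inv(c) ∧ inv(c) ∧ inv(c)) ∧ h(g(inv(c), a ∧ b ∧ c ∧ h(c, c), g(d, d, c)), g(b ∧ b, a ∧ b ∧ d, c ∧ c ∧ d)), inv(h(a ∧ a ∧ a ∧ b ∧ d, c)), a)), b, c)
Apply R3:  consuming b, h(c, c);  w := a ∧ c
The variable takes the whole remainder — replace the entire application.
Result:  g(inv(g(g(e, a ∧ a ∧ b ∧ d ∧ d ∧ d ∧ g(c, a, b), h(b, c) ∧ inv(c)) ∧ g(g(c ∧ c ∧ d, h(a, a), b ∧ d ∧ d ∧ d), b ∧ b ∧ b ∧ b ∧ c ∧ h(a, d), inv(c) ∧ inv(c) ∧ inv(c)) ∧ h(g(inv(c), inv(a) ∧ inv(c), g(d, d, c)), g(b ∧ b, a ∧ b ∧ d, c ∧ c ∧ d)), inv(h(a ∧ a ∧ a ∧ b ∧ d, c)), a)), b, c)

Answer: g(inv(g(g(e, a ∧ a ∧ b ∧ d ∧ d ∧ d ∧ g(c, a, b), h(b, c) ∧ inv(c)) ∧ g(g(c ∧ c ∧ d, h(a, a), b ∧ d ∧ d ∧ d), b ∧ b ∧ b ∧ b ∧ c ∧ h(a, d), inv(c) ∧ inv(c) ∧ inv(c)) ∧ h(g(inv(c), inv(a) ∧ inv(c), g(d, d, c)), g(b ∧ b, a ∧ b ∧ d, c ∧ c ∧ d)), inv(h(a ∧ a ∧ a ∧ b ∧ d, c)), a)), b, c)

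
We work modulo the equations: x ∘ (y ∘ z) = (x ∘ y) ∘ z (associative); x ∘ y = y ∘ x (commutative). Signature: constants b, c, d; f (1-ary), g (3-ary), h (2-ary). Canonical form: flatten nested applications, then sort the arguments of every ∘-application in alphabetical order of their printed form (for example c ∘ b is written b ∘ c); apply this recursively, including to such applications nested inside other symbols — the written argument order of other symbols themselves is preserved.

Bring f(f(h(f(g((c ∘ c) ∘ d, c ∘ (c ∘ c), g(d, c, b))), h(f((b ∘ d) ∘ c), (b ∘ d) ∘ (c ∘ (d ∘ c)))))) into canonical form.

Answer: f(f(h(f(g(c ∘ c ∘ d, c ∘ c ∘ c, g(d, c, b))), h(f(b ∘ c ∘ d), b ∘ c ∘ c ∘ d ∘ d))))

Derivation:
Focus inside:  (b ∘ d) ∘ (c ∘ (d ∘ c))
Merge nested applications:  b ∘ d ∘ c ∘ d ∘ c
Sort arguments:  b ∘ c ∘ c ∘ d ∘ d
Rebuild:  f(f(h(f(g(c ∘ c ∘ d, c ∘ c ∘ c, g(d, c, b))), h(f(b ∘ c ∘ d), b ∘ c ∘ c ∘ d ∘ d))))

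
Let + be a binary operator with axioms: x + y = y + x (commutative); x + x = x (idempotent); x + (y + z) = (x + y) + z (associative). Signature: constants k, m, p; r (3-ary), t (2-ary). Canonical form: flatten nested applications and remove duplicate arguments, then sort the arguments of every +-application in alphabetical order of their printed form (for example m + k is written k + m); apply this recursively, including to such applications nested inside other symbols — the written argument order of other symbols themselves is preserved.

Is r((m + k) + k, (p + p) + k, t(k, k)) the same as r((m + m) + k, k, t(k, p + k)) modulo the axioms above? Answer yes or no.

Left:  r((m + k) + k, (p + p) + k, t(k, k))
  Work inside:  (p + p) + k
  Flatten:  p + p + k
  Idempotence:  drop duplicate p
  Sort arguments:  k + p
  Reassemble:  r(k + m, k + p, t(k, k))
Right:  r((m + m) + k, k, t(k, p + k))
  Work inside:  (m + m) + k
  Merge nested applications:  m + m + k
  Idempotence:  drop duplicate m
  Sort arguments:  k + m
  Reassemble:  r(k + m, k, t(k, k + p))

Answer: no — r(k + m, k + p, t(k, k)) vs r(k + m, k, t(k, k + p))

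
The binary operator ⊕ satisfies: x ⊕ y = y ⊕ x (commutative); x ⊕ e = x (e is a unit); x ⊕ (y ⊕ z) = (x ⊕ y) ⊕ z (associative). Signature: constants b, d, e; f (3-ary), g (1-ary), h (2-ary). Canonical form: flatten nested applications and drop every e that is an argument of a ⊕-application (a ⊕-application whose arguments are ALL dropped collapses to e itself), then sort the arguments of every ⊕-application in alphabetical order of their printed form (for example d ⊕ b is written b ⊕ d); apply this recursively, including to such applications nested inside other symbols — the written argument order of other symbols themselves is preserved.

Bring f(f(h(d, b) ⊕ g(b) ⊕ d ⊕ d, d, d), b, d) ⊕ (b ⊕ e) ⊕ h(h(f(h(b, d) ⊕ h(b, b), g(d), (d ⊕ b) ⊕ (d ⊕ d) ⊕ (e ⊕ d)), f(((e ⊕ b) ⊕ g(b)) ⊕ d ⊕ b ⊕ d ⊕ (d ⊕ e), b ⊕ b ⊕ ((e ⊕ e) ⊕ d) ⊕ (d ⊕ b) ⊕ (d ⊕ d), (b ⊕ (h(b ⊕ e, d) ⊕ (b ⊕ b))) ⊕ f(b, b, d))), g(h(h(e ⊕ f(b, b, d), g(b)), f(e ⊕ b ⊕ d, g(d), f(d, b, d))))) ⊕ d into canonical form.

Answer: b ⊕ d ⊕ f(f(d ⊕ d ⊕ g(b) ⊕ h(d, b), d, d), b, d) ⊕ h(h(f(h(b, b) ⊕ h(b, d), g(d), b ⊕ d ⊕ d ⊕ d ⊕ d), f(b ⊕ b ⊕ d ⊕ d ⊕ d ⊕ g(b), b ⊕ b ⊕ b ⊕ d ⊕ d ⊕ d ⊕ d, b ⊕ b ⊕ b ⊕ f(b, b, d) ⊕ h(b, d))), g(h(h(f(b, b, d), g(b)), f(b ⊕ d, g(d), f(d, b, d)))))

Derivation:
Merge nested applications:  f(f(h(d, b) ⊕ g(b) ⊕ d ⊕ d, d, d), b, d) ⊕ b ⊕ e ⊕ h(h(f(h(b, d) ⊕ h(b, b), g(d), (d ⊕ b) ⊕ (d ⊕ d) ⊕ (e ⊕ d)), f(((e ⊕ b) ⊕ g(b)) ⊕ d ⊕ b ⊕ d ⊕ (d ⊕ e), b ⊕ b ⊕ ((e ⊕ e) ⊕ d) ⊕ (d ⊕ b) ⊕ (d ⊕ d), (b ⊕ (h(b ⊕ e, d) ⊕ (b ⊕ b))) ⊕ f(b, b, d))), g(h(h(e ⊕ f(b, b, d), g(b)), f(e ⊕ b ⊕ d, g(d), f(d, b, d))))) ⊕ d
Inside:  f(f(h(d, b) ⊕ g(b) ⊕ d ⊕ d, d, d), b, d)  →  f(f(d ⊕ d ⊕ g(b) ⊕ h(d, b), d, d), b, d)
Simplify inside:  h(h(f(h(b, d) ⊕ h(b, b), g(d), (d ⊕ b) ⊕ (d ⊕ d) ⊕ (e ⊕ d)), f(((e ⊕ b) ⊕ g(b)) ⊕ d ⊕ b ⊕ d ⊕ (d ⊕ e), b ⊕ b ⊕ ((e ⊕ e) ⊕ d) ⊕ (d ⊕ b) ⊕ (d ⊕ d), (b ⊕ (h(b ⊕ e, d) ⊕ (b ⊕ b))) ⊕ f(b, b, d))), g(h(h(e ⊕ f(b, b, d), g(b)), f(e ⊕ b ⊕ d, g(d), f(d, b, d)))))  →  h(h(f(h(b, b) ⊕ h(b, d), g(d), b ⊕ d ⊕ d ⊕ d ⊕ d), f(b ⊕ b ⊕ d ⊕ d ⊕ d ⊕ g(b), b ⊕ b ⊕ b ⊕ d ⊕ d ⊕ d ⊕ d, b ⊕ b ⊕ b ⊕ f(b, b, d) ⊕ h(b, d))), g(h(h(f(b, b, d), g(b)), f(b ⊕ d, g(d), f(d, b, d)))))
Drop the unit:  drop e
Sort:  b ⊕ d ⊕ f(f(d ⊕ d ⊕ g(b) ⊕ h(d, b), d, d), b, d) ⊕ h(h(f(h(b, b) ⊕ h(b, d), g(d), b ⊕ d ⊕ d ⊕ d ⊕ d), f(b ⊕ b ⊕ d ⊕ d ⊕ d ⊕ g(b), b ⊕ b ⊕ b ⊕ d ⊕ d ⊕ d ⊕ d, b ⊕ b ⊕ b ⊕ f(b, b, d) ⊕ h(b, d))), g(h(h(f(b, b, d), g(b)), f(b ⊕ d, g(d), f(d, b, d)))))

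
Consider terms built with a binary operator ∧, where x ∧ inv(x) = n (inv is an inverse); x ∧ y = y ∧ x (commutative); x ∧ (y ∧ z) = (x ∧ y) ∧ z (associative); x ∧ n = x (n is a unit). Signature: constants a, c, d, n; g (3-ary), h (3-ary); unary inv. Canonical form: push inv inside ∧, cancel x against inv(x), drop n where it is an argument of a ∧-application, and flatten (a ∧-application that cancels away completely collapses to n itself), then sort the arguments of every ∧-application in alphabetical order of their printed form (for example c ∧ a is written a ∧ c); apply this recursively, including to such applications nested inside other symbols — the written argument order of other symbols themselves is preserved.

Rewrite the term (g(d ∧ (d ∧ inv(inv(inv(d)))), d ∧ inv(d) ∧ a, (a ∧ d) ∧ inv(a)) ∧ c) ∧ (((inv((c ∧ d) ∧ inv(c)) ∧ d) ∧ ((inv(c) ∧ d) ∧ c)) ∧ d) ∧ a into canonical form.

Push inv inside:  distribute inv over ∧ and collapse double inv
Collect terms:  g(d, a, d) ∧ c ∧ d ∧ d ∧ a
Sort:  a ∧ c ∧ d ∧ d ∧ g(d, a, d)

Answer: a ∧ c ∧ d ∧ d ∧ g(d, a, d)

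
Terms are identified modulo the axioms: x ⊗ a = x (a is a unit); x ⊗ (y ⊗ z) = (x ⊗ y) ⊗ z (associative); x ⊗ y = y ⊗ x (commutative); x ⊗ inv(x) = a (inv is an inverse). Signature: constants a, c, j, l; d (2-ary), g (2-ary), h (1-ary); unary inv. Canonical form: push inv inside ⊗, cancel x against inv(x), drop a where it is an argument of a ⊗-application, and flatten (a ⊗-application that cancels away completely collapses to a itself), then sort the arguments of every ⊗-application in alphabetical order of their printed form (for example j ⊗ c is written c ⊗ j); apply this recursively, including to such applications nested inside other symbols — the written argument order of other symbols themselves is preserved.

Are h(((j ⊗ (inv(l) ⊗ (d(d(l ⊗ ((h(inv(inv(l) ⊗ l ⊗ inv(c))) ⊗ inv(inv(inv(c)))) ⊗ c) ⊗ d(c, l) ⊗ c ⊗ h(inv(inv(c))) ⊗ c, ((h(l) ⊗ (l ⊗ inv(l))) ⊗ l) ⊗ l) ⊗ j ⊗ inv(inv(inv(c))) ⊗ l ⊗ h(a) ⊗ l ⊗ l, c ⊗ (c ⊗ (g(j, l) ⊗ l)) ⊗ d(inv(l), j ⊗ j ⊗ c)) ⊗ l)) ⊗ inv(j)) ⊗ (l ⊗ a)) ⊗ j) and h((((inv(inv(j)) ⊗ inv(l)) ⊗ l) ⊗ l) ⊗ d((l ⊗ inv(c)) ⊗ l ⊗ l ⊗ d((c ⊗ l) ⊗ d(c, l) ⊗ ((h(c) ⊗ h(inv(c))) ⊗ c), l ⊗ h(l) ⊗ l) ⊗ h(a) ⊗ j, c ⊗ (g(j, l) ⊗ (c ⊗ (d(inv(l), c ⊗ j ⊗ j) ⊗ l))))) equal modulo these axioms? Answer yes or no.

Left:  h(((j ⊗ (inv(l) ⊗ (d(d(l ⊗ ((h(inv(inv(l) ⊗ l ⊗ inv(c))) ⊗ inv(inv(inv(c)))) ⊗ c) ⊗ d(c, l) ⊗ c ⊗ h(inv(inv(c))) ⊗ c, ((h(l) ⊗ (l ⊗ inv(l))) ⊗ l) ⊗ l) ⊗ j ⊗ inv(inv(inv(c))) ⊗ l ⊗ h(a) ⊗ l ⊗ l, c ⊗ (c ⊗ (g(j, l) ⊗ l)) ⊗ d(inv(l), j ⊗ j ⊗ c)) ⊗ l)) ⊗ inv(j)) ⊗ (l ⊗ a)) ⊗ j)
  Work inside:  ((j ⊗ (inv(l) ⊗ (d(d(l ⊗ ((h(inv(inv(l) ⊗ l ⊗ inv(c))) ⊗ inv(inv(inv(c)))) ⊗ c) ⊗ d(c, l) ⊗ c ⊗ h(inv(inv(c))) ⊗ c, ((h(l) ⊗ (l ⊗ inv(l))) ⊗ l) ⊗ l) ⊗ j ⊗ inv(inv(inv(c))) ⊗ l ⊗ h(a) ⊗ l ⊗ l, c ⊗ (c ⊗ (g(j, l) ⊗ l)) ⊗ d(inv(l), j ⊗ j ⊗ c)) ⊗ l)) ⊗ inv(j)) ⊗ (l ⊗ a)) ⊗ j
  Push inv inside:  distribute inv over ⊗ and collapse double inv
  Collect:  j ⊗ l ⊗ d(d(c ⊗ c ⊗ d(c, l) ⊗ h(c) ⊗ h(c) ⊗ l, h(l) ⊗ l ⊗ l) ⊗ h(a) ⊗ inv(c) ⊗ j ⊗ l ⊗ l ⊗ l, c ⊗ c ⊗ d(inv(l), c ⊗ j ⊗ j) ⊗ g(j, l) ⊗ l)
  Order the arguments:  d(d(c ⊗ c ⊗ d(c, l) ⊗ h(c) ⊗ h(c) ⊗ l, h(l) ⊗ l ⊗ l) ⊗ h(a) ⊗ inv(c) ⊗ j ⊗ l ⊗ l ⊗ l, c ⊗ c ⊗ d(inv(l), c ⊗ j ⊗ j) ⊗ g(j, l) ⊗ l) ⊗ j ⊗ l
  Rebuild:  h(d(d(c ⊗ c ⊗ d(c, l) ⊗ h(c) ⊗ h(c) ⊗ l, h(l) ⊗ l ⊗ l) ⊗ h(a) ⊗ inv(c) ⊗ j ⊗ l ⊗ l ⊗ l, c ⊗ c ⊗ d(inv(l), c ⊗ j ⊗ j) ⊗ g(j, l) ⊗ l) ⊗ j ⊗ l)
Right:  h((((inv(inv(j)) ⊗ inv(l)) ⊗ l) ⊗ l) ⊗ d((l ⊗ inv(c)) ⊗ l ⊗ l ⊗ d((c ⊗ l) ⊗ d(c, l) ⊗ ((h(c) ⊗ h(inv(c))) ⊗ c), l ⊗ h(l) ⊗ l) ⊗ h(a) ⊗ j, c ⊗ (g(j, l) ⊗ (c ⊗ (d(inv(l), c ⊗ j ⊗ j) ⊗ l)))))
  Work inside:  (((inv(inv(j)) ⊗ inv(l)) ⊗ l) ⊗ l) ⊗ d((l ⊗ inv(c)) ⊗ l ⊗ l ⊗ d((c ⊗ l) ⊗ d(c, l) ⊗ ((h(c) ⊗ h(inv(c))) ⊗ c), l ⊗ h(l) ⊗ l) ⊗ h(a) ⊗ j, c ⊗ (g(j, l) ⊗ (c ⊗ (d(inv(l), c ⊗ j ⊗ j) ⊗ l))))
  Push inv inside:  distribute inv over ⊗ and collapse double inv
  Collect terms:  j ⊗ l ⊗ d(d(c ⊗ c ⊗ d(c, l) ⊗ h(c) ⊗ h(inv(c)) ⊗ l, h(l) ⊗ l ⊗ l) ⊗ h(a) ⊗ inv(c) ⊗ j ⊗ l ⊗ l ⊗ l, c ⊗ c ⊗ d(inv(l), c ⊗ j ⊗ j) ⊗ g(j, l) ⊗ l)
  Sort arguments:  d(d(c ⊗ c ⊗ d(c, l) ⊗ h(c) ⊗ h(inv(c)) ⊗ l, h(l) ⊗ l ⊗ l) ⊗ h(a) ⊗ inv(c) ⊗ j ⊗ l ⊗ l ⊗ l, c ⊗ c ⊗ d(inv(l), c ⊗ j ⊗ j) ⊗ g(j, l) ⊗ l) ⊗ j ⊗ l
  Reassemble:  h(d(d(c ⊗ c ⊗ d(c, l) ⊗ h(c) ⊗ h(inv(c)) ⊗ l, h(l) ⊗ l ⊗ l) ⊗ h(a) ⊗ inv(c) ⊗ j ⊗ l ⊗ l ⊗ l, c ⊗ c ⊗ d(inv(l), c ⊗ j ⊗ j) ⊗ g(j, l) ⊗ l) ⊗ j ⊗ l)

Answer: no — h(d(d(c ⊗ c ⊗ d(c, l) ⊗ h(c) ⊗ h(c) ⊗ l, h(l) ⊗ l ⊗ l) ⊗ h(a) ⊗ inv(c) ⊗ j ⊗ l ⊗ l ⊗ l, c ⊗ c ⊗ d(inv(l), c ⊗ j ⊗ j) ⊗ g(j, l) ⊗ l) ⊗ j ⊗ l) vs h(d(d(c ⊗ c ⊗ d(c, l) ⊗ h(c) ⊗ h(inv(c)) ⊗ l, h(l) ⊗ l ⊗ l) ⊗ h(a) ⊗ inv(c) ⊗ j ⊗ l ⊗ l ⊗ l, c ⊗ c ⊗ d(inv(l), c ⊗ j ⊗ j) ⊗ g(j, l) ⊗ l) ⊗ j ⊗ l)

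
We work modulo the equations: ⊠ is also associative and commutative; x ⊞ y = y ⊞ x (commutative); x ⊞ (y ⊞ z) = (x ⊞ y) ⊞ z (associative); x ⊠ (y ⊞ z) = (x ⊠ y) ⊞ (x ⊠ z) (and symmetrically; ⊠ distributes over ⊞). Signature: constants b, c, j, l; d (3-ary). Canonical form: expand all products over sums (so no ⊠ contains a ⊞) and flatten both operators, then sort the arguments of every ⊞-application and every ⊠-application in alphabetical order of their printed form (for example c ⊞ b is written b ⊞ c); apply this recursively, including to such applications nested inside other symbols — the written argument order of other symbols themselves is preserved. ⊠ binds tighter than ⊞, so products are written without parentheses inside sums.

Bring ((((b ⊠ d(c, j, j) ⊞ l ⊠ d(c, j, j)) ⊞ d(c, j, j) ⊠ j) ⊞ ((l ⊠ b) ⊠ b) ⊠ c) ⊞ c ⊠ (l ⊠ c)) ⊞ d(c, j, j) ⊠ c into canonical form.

Merge nested applications:  b ⊠ d(c, j, j) ⊞ d(c, j, j) ⊠ l ⊞ d(c, j, j) ⊠ j ⊞ b ⊠ b ⊠ c ⊠ l ⊞ c ⊠ c ⊠ l ⊞ c ⊠ d(c, j, j)
Sort:  b ⊠ b ⊠ c ⊠ l ⊞ b ⊠ d(c, j, j) ⊞ c ⊠ c ⊠ l ⊞ c ⊠ d(c, j, j) ⊞ d(c, j, j) ⊠ j ⊞ d(c, j, j) ⊠ l

Answer: b ⊠ b ⊠ c ⊠ l ⊞ b ⊠ d(c, j, j) ⊞ c ⊠ c ⊠ l ⊞ c ⊠ d(c, j, j) ⊞ d(c, j, j) ⊠ j ⊞ d(c, j, j) ⊠ l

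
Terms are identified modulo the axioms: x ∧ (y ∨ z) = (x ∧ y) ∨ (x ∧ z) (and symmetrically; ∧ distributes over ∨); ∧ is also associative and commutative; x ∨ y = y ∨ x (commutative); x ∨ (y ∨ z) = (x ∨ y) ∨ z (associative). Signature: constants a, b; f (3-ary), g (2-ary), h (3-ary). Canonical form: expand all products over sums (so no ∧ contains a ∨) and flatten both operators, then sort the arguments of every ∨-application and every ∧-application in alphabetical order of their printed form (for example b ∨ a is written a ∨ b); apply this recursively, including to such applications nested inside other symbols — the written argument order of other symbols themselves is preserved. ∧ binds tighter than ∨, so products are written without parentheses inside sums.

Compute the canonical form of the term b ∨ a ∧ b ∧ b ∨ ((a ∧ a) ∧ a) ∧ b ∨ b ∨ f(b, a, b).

Flatten:  b ∨ a ∧ b ∧ b ∨ a ∧ a ∧ a ∧ b ∨ b ∨ f(b, a, b)
Sort arguments:  a ∧ a ∧ a ∧ b ∨ a ∧ b ∧ b ∨ b ∨ b ∨ f(b, a, b)

Answer: a ∧ a ∧ a ∧ b ∨ a ∧ b ∧ b ∨ b ∨ b ∨ f(b, a, b)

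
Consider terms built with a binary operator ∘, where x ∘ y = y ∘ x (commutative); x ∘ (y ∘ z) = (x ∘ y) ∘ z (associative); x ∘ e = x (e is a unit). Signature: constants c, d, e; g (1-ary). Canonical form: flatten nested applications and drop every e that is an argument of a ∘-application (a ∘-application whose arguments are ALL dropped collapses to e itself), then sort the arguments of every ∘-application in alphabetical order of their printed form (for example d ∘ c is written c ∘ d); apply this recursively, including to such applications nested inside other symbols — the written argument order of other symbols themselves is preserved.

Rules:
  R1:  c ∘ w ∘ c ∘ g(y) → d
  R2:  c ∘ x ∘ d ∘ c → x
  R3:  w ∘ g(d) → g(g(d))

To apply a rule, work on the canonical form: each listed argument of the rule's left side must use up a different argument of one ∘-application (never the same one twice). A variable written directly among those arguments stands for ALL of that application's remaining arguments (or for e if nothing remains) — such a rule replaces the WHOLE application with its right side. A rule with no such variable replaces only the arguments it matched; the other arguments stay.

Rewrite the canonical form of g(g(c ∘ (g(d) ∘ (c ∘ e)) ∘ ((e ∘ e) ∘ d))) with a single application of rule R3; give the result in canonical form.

Answer: g(g(g(g(d))))

Derivation:
Canonical form:  g(g(c ∘ c ∘ d ∘ g(d)))
R3 matches:  uses g(d);  w := c ∘ c ∘ d
The variable takes the whole remainder — replace the entire application.
New term:  g(g(g(g(d))))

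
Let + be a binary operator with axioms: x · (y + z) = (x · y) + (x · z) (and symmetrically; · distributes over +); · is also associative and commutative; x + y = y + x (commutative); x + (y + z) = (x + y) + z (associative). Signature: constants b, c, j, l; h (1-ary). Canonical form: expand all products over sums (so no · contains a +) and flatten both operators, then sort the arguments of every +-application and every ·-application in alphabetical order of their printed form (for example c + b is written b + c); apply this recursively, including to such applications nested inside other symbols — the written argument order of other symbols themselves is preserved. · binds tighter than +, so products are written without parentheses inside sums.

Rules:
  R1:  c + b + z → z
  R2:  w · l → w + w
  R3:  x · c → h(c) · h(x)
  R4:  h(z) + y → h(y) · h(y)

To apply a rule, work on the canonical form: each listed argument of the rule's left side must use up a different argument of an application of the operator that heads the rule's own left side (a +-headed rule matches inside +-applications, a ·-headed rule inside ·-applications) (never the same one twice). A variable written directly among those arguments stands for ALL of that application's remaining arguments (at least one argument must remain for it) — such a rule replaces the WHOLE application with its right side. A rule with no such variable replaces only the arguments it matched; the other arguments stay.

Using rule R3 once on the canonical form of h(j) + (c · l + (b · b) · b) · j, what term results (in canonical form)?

Answer: b · b · b · j + h(c) · h(j · l) + h(j)

Derivation:
Canonical form:  b · b · b · j + c · j · l + h(j)
Apply R3:  consuming c;  x := j · l
The extension variable absorbs all remaining arguments, so the whole application is rewritten.
Result:  b · b · b · j + h(c) · h(j · l) + h(j)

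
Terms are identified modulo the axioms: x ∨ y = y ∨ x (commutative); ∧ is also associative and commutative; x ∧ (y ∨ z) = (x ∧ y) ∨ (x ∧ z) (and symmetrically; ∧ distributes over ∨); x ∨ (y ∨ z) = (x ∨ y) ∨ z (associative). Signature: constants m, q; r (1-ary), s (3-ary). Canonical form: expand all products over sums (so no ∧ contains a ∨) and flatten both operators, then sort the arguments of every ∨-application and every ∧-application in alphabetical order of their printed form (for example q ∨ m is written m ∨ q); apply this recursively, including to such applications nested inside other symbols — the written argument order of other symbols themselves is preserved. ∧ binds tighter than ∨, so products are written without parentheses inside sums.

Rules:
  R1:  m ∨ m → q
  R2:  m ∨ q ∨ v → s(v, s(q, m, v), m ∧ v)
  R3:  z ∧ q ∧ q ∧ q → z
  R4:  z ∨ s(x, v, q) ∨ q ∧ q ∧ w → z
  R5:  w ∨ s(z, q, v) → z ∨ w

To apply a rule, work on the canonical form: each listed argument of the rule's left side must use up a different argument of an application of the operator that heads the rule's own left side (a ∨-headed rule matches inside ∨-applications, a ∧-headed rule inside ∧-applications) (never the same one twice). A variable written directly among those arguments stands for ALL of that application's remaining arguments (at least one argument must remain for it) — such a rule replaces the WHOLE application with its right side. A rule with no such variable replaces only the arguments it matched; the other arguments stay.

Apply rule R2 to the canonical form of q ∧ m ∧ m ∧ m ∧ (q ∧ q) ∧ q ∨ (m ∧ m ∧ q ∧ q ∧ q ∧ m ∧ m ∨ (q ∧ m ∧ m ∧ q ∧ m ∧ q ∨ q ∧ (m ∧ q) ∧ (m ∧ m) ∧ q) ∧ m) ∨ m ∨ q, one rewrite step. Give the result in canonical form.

Canonical form:  m ∨ m ∧ m ∧ m ∧ m ∧ q ∧ q ∧ q ∨ m ∧ m ∧ m ∧ m ∧ q ∧ q ∧ q ∨ m ∧ m ∧ m ∧ m ∧ q ∧ q ∧ q ∨ m ∧ m ∧ m ∧ q ∧ q ∧ q ∧ q ∨ q
Match R2:  consume m, q;  v := m ∧ m ∧ m ∧ m ∧ q ∧ q ∧ q ∨ m ∧ m ∧ m ∧ m ∧ q ∧ q ∧ q ∨ m ∧ m ∧ m ∧ m ∧ q ∧ q ∧ q ∨ m ∧ m ∧ m ∧ q ∧ q ∧ q ∧ q
The extension variable absorbs all remaining arguments, so the whole application is rewritten.
New term:  s(m ∧ m ∧ m ∧ m ∧ q ∧ q ∧ q ∨ m ∧ m ∧ m ∧ m ∧ q ∧ q ∧ q ∨ m ∧ m ∧ m ∧ m ∧ q ∧ q ∧ q ∨ m ∧ m ∧ m ∧ q ∧ q ∧ q ∧ q, s(q, m, m ∧ m ∧ m ∧ m ∧ q ∧ q ∧ q ∨ m ∧ m ∧ m ∧ m ∧ q ∧ q ∧ q ∨ m ∧ m ∧ m ∧ m ∧ q ∧ q ∧ q ∨ m ∧ m ∧ m ∧ q ∧ q ∧ q ∧ q), m ∧ m ∧ m ∧ m ∧ m ∧ q ∧ q ∧ q ∨ m ∧ m ∧ m ∧ m ∧ m ∧ q ∧ q ∧ q ∨ m ∧ m ∧ m ∧ m ∧ m ∧ q ∧ q ∧ q ∨ m ∧ m ∧ m ∧ m ∧ q ∧ q ∧ q ∧ q)

Answer: s(m ∧ m ∧ m ∧ m ∧ q ∧ q ∧ q ∨ m ∧ m ∧ m ∧ m ∧ q ∧ q ∧ q ∨ m ∧ m ∧ m ∧ m ∧ q ∧ q ∧ q ∨ m ∧ m ∧ m ∧ q ∧ q ∧ q ∧ q, s(q, m, m ∧ m ∧ m ∧ m ∧ q ∧ q ∧ q ∨ m ∧ m ∧ m ∧ m ∧ q ∧ q ∧ q ∨ m ∧ m ∧ m ∧ m ∧ q ∧ q ∧ q ∨ m ∧ m ∧ m ∧ q ∧ q ∧ q ∧ q), m ∧ m ∧ m ∧ m ∧ m ∧ q ∧ q ∧ q ∨ m ∧ m ∧ m ∧ m ∧ m ∧ q ∧ q ∧ q ∨ m ∧ m ∧ m ∧ m ∧ m ∧ q ∧ q ∧ q ∨ m ∧ m ∧ m ∧ m ∧ q ∧ q ∧ q ∧ q)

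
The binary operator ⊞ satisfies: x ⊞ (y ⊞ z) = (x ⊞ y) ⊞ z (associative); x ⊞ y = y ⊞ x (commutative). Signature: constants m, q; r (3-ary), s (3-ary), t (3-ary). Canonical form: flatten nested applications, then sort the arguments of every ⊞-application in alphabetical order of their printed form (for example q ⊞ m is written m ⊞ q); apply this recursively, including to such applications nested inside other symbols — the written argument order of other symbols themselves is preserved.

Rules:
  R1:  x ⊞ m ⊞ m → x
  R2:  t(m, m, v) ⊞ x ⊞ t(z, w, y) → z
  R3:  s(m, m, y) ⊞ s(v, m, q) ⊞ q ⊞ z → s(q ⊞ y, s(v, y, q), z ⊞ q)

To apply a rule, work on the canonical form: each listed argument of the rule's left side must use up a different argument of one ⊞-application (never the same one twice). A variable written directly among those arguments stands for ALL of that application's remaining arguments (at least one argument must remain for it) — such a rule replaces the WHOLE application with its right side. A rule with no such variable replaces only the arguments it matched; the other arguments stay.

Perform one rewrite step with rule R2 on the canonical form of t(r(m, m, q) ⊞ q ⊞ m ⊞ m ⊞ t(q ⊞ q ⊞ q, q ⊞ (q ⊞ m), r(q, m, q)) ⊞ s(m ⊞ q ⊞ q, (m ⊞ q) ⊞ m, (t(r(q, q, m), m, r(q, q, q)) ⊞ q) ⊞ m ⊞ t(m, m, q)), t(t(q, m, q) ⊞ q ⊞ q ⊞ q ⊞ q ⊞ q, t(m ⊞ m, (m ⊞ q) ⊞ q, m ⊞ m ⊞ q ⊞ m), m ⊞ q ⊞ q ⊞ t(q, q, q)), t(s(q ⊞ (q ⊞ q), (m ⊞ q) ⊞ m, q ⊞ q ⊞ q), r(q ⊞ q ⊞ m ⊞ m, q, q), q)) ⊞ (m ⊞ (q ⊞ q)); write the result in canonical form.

Canonical form:  m ⊞ q ⊞ q ⊞ t(m ⊞ m ⊞ q ⊞ r(m, m, q) ⊞ s(m ⊞ q ⊞ q, m ⊞ m ⊞ q, m ⊞ q ⊞ t(m, m, q) ⊞ t(r(q, q, m), m, r(q, q, q))) ⊞ t(q ⊞ q ⊞ q, m ⊞ q ⊞ q, r(q, m, q)), t(q ⊞ q ⊞ q ⊞ q ⊞ q ⊞ t(q, m, q), t(m ⊞ m, m ⊞ q ⊞ q, m ⊞ m ⊞ m ⊞ q), m ⊞ q ⊞ q ⊞ t(q, q, q)), t(s(q ⊞ q ⊞ q, m ⊞ m ⊞ q, q ⊞ q ⊞ q), r(m ⊞ m ⊞ q ⊞ q, q, q), q))
R2 matches:  uses t(m, m, q), t(r(q, q, m), m, r(q, q, q));  v := q, w := m, x := m ⊞ q, y := r(q, q, q), z := r(q, q, m)
Every leftover argument binds to the variable; the entire application is replaced.
Giving:  m ⊞ q ⊞ q ⊞ t(m ⊞ m ⊞ q ⊞ r(m, m, q) ⊞ s(m ⊞ q ⊞ q, m ⊞ m ⊞ q, r(q, q, m)) ⊞ t(q ⊞ q ⊞ q, m ⊞ q ⊞ q, r(q, m, q)), t(q ⊞ q ⊞ q ⊞ q ⊞ q ⊞ t(q, m, q), t(m ⊞ m, m ⊞ q ⊞ q, m ⊞ m ⊞ m ⊞ q), m ⊞ q ⊞ q ⊞ t(q, q, q)), t(s(q ⊞ q ⊞ q, m ⊞ m ⊞ q, q ⊞ q ⊞ q), r(m ⊞ m ⊞ q ⊞ q, q, q), q))

Answer: m ⊞ q ⊞ q ⊞ t(m ⊞ m ⊞ q ⊞ r(m, m, q) ⊞ s(m ⊞ q ⊞ q, m ⊞ m ⊞ q, r(q, q, m)) ⊞ t(q ⊞ q ⊞ q, m ⊞ q ⊞ q, r(q, m, q)), t(q ⊞ q ⊞ q ⊞ q ⊞ q ⊞ t(q, m, q), t(m ⊞ m, m ⊞ q ⊞ q, m ⊞ m ⊞ m ⊞ q), m ⊞ q ⊞ q ⊞ t(q, q, q)), t(s(q ⊞ q ⊞ q, m ⊞ m ⊞ q, q ⊞ q ⊞ q), r(m ⊞ m ⊞ q ⊞ q, q, q), q))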